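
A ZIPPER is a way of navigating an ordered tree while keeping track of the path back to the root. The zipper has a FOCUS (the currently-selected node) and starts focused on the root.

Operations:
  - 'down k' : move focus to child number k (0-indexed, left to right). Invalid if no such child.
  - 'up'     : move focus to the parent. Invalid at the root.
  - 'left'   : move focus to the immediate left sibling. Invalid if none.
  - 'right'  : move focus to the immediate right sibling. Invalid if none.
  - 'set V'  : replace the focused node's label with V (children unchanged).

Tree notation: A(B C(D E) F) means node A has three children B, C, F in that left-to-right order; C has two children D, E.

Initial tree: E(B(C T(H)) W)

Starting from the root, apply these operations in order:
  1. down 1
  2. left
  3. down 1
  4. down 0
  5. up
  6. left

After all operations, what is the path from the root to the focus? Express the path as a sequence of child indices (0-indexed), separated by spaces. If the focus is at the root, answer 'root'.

Step 1 (down 1): focus=W path=1 depth=1 children=[] left=['B'] right=[] parent=E
Step 2 (left): focus=B path=0 depth=1 children=['C', 'T'] left=[] right=['W'] parent=E
Step 3 (down 1): focus=T path=0/1 depth=2 children=['H'] left=['C'] right=[] parent=B
Step 4 (down 0): focus=H path=0/1/0 depth=3 children=[] left=[] right=[] parent=T
Step 5 (up): focus=T path=0/1 depth=2 children=['H'] left=['C'] right=[] parent=B
Step 6 (left): focus=C path=0/0 depth=2 children=[] left=[] right=['T'] parent=B

Answer: 0 0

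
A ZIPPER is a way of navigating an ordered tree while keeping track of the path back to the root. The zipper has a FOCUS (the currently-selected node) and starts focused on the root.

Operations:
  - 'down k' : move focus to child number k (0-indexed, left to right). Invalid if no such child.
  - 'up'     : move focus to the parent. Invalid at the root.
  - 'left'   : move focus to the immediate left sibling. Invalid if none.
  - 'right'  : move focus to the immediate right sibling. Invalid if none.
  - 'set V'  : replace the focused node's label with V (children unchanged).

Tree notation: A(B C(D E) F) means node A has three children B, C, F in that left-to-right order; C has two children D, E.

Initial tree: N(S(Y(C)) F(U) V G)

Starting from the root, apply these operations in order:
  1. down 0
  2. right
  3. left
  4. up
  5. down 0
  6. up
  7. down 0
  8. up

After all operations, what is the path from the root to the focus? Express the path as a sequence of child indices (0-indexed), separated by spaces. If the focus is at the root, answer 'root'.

Answer: root

Derivation:
Step 1 (down 0): focus=S path=0 depth=1 children=['Y'] left=[] right=['F', 'V', 'G'] parent=N
Step 2 (right): focus=F path=1 depth=1 children=['U'] left=['S'] right=['V', 'G'] parent=N
Step 3 (left): focus=S path=0 depth=1 children=['Y'] left=[] right=['F', 'V', 'G'] parent=N
Step 4 (up): focus=N path=root depth=0 children=['S', 'F', 'V', 'G'] (at root)
Step 5 (down 0): focus=S path=0 depth=1 children=['Y'] left=[] right=['F', 'V', 'G'] parent=N
Step 6 (up): focus=N path=root depth=0 children=['S', 'F', 'V', 'G'] (at root)
Step 7 (down 0): focus=S path=0 depth=1 children=['Y'] left=[] right=['F', 'V', 'G'] parent=N
Step 8 (up): focus=N path=root depth=0 children=['S', 'F', 'V', 'G'] (at root)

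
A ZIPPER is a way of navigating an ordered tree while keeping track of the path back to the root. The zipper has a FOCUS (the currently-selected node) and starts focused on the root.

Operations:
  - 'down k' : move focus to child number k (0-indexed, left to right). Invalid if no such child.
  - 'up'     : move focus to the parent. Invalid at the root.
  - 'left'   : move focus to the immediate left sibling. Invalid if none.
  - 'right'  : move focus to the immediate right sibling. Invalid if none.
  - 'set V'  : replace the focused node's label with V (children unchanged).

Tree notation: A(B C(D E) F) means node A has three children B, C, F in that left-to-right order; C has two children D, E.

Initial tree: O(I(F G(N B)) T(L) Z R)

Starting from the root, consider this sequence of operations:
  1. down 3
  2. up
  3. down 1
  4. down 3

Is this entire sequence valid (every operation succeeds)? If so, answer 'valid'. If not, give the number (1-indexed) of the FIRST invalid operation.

Step 1 (down 3): focus=R path=3 depth=1 children=[] left=['I', 'T', 'Z'] right=[] parent=O
Step 2 (up): focus=O path=root depth=0 children=['I', 'T', 'Z', 'R'] (at root)
Step 3 (down 1): focus=T path=1 depth=1 children=['L'] left=['I'] right=['Z', 'R'] parent=O
Step 4 (down 3): INVALID

Answer: 4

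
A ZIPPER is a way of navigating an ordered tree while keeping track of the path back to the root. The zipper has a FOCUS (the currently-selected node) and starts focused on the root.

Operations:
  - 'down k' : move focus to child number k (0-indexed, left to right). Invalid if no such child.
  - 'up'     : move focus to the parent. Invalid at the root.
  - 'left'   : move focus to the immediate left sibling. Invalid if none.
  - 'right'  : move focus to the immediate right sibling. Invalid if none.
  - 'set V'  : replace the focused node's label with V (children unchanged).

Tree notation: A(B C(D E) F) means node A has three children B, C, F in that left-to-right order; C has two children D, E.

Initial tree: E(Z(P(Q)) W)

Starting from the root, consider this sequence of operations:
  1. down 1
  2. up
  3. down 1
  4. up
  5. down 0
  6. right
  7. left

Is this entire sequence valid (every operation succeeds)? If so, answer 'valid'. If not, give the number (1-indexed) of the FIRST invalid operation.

Answer: valid

Derivation:
Step 1 (down 1): focus=W path=1 depth=1 children=[] left=['Z'] right=[] parent=E
Step 2 (up): focus=E path=root depth=0 children=['Z', 'W'] (at root)
Step 3 (down 1): focus=W path=1 depth=1 children=[] left=['Z'] right=[] parent=E
Step 4 (up): focus=E path=root depth=0 children=['Z', 'W'] (at root)
Step 5 (down 0): focus=Z path=0 depth=1 children=['P'] left=[] right=['W'] parent=E
Step 6 (right): focus=W path=1 depth=1 children=[] left=['Z'] right=[] parent=E
Step 7 (left): focus=Z path=0 depth=1 children=['P'] left=[] right=['W'] parent=E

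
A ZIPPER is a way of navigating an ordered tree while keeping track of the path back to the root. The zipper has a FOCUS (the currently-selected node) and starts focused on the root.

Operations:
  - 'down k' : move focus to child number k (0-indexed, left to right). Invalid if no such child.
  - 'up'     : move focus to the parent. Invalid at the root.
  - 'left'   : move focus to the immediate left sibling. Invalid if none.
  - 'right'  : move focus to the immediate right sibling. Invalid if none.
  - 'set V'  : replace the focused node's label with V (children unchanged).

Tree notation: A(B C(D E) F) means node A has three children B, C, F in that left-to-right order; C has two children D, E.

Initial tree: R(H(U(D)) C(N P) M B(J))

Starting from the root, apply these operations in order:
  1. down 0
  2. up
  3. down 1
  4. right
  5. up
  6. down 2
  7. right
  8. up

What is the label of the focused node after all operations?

Answer: R

Derivation:
Step 1 (down 0): focus=H path=0 depth=1 children=['U'] left=[] right=['C', 'M', 'B'] parent=R
Step 2 (up): focus=R path=root depth=0 children=['H', 'C', 'M', 'B'] (at root)
Step 3 (down 1): focus=C path=1 depth=1 children=['N', 'P'] left=['H'] right=['M', 'B'] parent=R
Step 4 (right): focus=M path=2 depth=1 children=[] left=['H', 'C'] right=['B'] parent=R
Step 5 (up): focus=R path=root depth=0 children=['H', 'C', 'M', 'B'] (at root)
Step 6 (down 2): focus=M path=2 depth=1 children=[] left=['H', 'C'] right=['B'] parent=R
Step 7 (right): focus=B path=3 depth=1 children=['J'] left=['H', 'C', 'M'] right=[] parent=R
Step 8 (up): focus=R path=root depth=0 children=['H', 'C', 'M', 'B'] (at root)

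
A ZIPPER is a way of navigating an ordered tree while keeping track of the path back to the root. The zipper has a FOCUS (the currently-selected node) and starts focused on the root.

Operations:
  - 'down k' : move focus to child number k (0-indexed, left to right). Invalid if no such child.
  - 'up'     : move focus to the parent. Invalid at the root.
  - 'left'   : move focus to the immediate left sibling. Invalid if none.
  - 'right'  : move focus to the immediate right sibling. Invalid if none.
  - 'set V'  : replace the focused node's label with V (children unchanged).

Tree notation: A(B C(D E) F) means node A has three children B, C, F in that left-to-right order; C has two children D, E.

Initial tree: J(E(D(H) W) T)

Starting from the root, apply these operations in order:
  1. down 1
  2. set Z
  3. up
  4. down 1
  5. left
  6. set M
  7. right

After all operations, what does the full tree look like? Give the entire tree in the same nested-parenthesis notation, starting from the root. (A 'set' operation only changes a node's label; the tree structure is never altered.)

Answer: J(M(D(H) W) Z)

Derivation:
Step 1 (down 1): focus=T path=1 depth=1 children=[] left=['E'] right=[] parent=J
Step 2 (set Z): focus=Z path=1 depth=1 children=[] left=['E'] right=[] parent=J
Step 3 (up): focus=J path=root depth=0 children=['E', 'Z'] (at root)
Step 4 (down 1): focus=Z path=1 depth=1 children=[] left=['E'] right=[] parent=J
Step 5 (left): focus=E path=0 depth=1 children=['D', 'W'] left=[] right=['Z'] parent=J
Step 6 (set M): focus=M path=0 depth=1 children=['D', 'W'] left=[] right=['Z'] parent=J
Step 7 (right): focus=Z path=1 depth=1 children=[] left=['M'] right=[] parent=J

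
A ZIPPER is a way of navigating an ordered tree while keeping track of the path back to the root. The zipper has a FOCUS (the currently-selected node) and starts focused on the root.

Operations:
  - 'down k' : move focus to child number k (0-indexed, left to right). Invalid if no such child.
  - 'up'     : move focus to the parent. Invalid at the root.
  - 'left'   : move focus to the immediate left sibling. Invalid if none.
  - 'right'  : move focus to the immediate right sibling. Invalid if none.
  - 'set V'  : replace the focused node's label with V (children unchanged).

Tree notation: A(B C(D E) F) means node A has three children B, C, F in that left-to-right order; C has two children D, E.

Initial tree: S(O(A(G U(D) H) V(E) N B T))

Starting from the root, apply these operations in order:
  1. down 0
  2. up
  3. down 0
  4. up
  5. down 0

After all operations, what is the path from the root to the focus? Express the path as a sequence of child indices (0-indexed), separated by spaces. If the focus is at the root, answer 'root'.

Step 1 (down 0): focus=O path=0 depth=1 children=['A', 'V', 'N', 'B', 'T'] left=[] right=[] parent=S
Step 2 (up): focus=S path=root depth=0 children=['O'] (at root)
Step 3 (down 0): focus=O path=0 depth=1 children=['A', 'V', 'N', 'B', 'T'] left=[] right=[] parent=S
Step 4 (up): focus=S path=root depth=0 children=['O'] (at root)
Step 5 (down 0): focus=O path=0 depth=1 children=['A', 'V', 'N', 'B', 'T'] left=[] right=[] parent=S

Answer: 0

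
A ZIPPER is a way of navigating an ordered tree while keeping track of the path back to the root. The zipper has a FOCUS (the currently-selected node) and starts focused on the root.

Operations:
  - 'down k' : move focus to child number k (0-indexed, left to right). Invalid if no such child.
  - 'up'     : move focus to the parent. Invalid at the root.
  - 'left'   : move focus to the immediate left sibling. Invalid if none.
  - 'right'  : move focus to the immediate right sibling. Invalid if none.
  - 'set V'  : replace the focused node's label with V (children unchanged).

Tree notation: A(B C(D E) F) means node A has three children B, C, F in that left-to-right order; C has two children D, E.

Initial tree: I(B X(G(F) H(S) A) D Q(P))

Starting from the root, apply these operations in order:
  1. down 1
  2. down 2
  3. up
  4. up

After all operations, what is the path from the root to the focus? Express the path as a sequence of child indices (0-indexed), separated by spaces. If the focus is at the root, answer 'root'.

Step 1 (down 1): focus=X path=1 depth=1 children=['G', 'H', 'A'] left=['B'] right=['D', 'Q'] parent=I
Step 2 (down 2): focus=A path=1/2 depth=2 children=[] left=['G', 'H'] right=[] parent=X
Step 3 (up): focus=X path=1 depth=1 children=['G', 'H', 'A'] left=['B'] right=['D', 'Q'] parent=I
Step 4 (up): focus=I path=root depth=0 children=['B', 'X', 'D', 'Q'] (at root)

Answer: root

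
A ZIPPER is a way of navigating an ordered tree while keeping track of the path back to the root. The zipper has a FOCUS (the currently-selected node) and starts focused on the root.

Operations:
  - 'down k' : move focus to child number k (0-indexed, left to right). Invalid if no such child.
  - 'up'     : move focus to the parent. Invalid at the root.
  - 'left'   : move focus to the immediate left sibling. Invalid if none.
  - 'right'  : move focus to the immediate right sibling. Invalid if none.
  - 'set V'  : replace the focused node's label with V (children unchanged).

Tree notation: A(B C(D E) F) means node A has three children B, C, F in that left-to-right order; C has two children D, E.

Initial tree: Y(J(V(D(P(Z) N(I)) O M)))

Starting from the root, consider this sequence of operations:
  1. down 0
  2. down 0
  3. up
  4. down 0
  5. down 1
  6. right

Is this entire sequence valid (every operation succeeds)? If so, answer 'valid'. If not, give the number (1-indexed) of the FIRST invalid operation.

Step 1 (down 0): focus=J path=0 depth=1 children=['V'] left=[] right=[] parent=Y
Step 2 (down 0): focus=V path=0/0 depth=2 children=['D', 'O', 'M'] left=[] right=[] parent=J
Step 3 (up): focus=J path=0 depth=1 children=['V'] left=[] right=[] parent=Y
Step 4 (down 0): focus=V path=0/0 depth=2 children=['D', 'O', 'M'] left=[] right=[] parent=J
Step 5 (down 1): focus=O path=0/0/1 depth=3 children=[] left=['D'] right=['M'] parent=V
Step 6 (right): focus=M path=0/0/2 depth=3 children=[] left=['D', 'O'] right=[] parent=V

Answer: valid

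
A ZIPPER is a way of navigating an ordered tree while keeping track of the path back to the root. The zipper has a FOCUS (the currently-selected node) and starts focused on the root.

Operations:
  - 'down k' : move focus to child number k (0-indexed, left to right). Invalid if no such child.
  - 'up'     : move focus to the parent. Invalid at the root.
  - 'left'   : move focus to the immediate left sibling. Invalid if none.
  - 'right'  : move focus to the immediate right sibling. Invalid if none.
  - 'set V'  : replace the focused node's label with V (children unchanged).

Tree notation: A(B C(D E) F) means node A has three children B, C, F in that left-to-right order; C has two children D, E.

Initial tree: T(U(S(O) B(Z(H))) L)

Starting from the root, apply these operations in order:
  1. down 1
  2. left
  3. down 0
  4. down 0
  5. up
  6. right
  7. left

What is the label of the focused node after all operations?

Step 1 (down 1): focus=L path=1 depth=1 children=[] left=['U'] right=[] parent=T
Step 2 (left): focus=U path=0 depth=1 children=['S', 'B'] left=[] right=['L'] parent=T
Step 3 (down 0): focus=S path=0/0 depth=2 children=['O'] left=[] right=['B'] parent=U
Step 4 (down 0): focus=O path=0/0/0 depth=3 children=[] left=[] right=[] parent=S
Step 5 (up): focus=S path=0/0 depth=2 children=['O'] left=[] right=['B'] parent=U
Step 6 (right): focus=B path=0/1 depth=2 children=['Z'] left=['S'] right=[] parent=U
Step 7 (left): focus=S path=0/0 depth=2 children=['O'] left=[] right=['B'] parent=U

Answer: S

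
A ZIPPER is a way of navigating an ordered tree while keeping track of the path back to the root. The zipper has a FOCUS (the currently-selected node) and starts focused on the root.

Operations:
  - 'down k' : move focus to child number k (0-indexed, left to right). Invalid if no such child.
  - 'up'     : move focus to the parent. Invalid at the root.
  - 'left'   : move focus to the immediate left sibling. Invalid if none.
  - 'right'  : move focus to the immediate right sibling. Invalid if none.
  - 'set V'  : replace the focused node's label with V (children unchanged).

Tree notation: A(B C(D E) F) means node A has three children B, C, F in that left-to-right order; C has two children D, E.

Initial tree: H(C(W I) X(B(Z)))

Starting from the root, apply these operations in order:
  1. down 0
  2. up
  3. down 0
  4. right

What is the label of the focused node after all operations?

Step 1 (down 0): focus=C path=0 depth=1 children=['W', 'I'] left=[] right=['X'] parent=H
Step 2 (up): focus=H path=root depth=0 children=['C', 'X'] (at root)
Step 3 (down 0): focus=C path=0 depth=1 children=['W', 'I'] left=[] right=['X'] parent=H
Step 4 (right): focus=X path=1 depth=1 children=['B'] left=['C'] right=[] parent=H

Answer: X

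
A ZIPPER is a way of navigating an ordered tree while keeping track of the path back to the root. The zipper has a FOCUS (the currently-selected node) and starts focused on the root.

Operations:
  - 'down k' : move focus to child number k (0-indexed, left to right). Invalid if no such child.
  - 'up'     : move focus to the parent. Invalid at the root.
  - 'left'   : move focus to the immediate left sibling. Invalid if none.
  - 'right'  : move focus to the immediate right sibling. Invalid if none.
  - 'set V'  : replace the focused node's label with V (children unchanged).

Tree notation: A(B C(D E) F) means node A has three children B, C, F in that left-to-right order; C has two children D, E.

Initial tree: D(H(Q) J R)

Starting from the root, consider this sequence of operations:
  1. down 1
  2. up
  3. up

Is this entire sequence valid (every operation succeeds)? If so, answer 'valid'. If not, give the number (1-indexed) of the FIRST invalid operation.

Answer: 3

Derivation:
Step 1 (down 1): focus=J path=1 depth=1 children=[] left=['H'] right=['R'] parent=D
Step 2 (up): focus=D path=root depth=0 children=['H', 'J', 'R'] (at root)
Step 3 (up): INVALID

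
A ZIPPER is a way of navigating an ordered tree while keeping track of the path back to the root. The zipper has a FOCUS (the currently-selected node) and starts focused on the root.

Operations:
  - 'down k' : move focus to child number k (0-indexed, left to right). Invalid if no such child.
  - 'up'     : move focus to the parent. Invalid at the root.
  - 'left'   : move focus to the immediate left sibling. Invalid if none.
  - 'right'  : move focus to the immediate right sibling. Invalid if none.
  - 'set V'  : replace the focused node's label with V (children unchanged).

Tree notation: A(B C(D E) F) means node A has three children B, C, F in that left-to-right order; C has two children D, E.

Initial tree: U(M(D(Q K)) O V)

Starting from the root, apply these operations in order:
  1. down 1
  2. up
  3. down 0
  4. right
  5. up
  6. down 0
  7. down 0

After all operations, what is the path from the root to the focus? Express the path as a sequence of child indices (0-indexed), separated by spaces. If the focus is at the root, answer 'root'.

Answer: 0 0

Derivation:
Step 1 (down 1): focus=O path=1 depth=1 children=[] left=['M'] right=['V'] parent=U
Step 2 (up): focus=U path=root depth=0 children=['M', 'O', 'V'] (at root)
Step 3 (down 0): focus=M path=0 depth=1 children=['D'] left=[] right=['O', 'V'] parent=U
Step 4 (right): focus=O path=1 depth=1 children=[] left=['M'] right=['V'] parent=U
Step 5 (up): focus=U path=root depth=0 children=['M', 'O', 'V'] (at root)
Step 6 (down 0): focus=M path=0 depth=1 children=['D'] left=[] right=['O', 'V'] parent=U
Step 7 (down 0): focus=D path=0/0 depth=2 children=['Q', 'K'] left=[] right=[] parent=M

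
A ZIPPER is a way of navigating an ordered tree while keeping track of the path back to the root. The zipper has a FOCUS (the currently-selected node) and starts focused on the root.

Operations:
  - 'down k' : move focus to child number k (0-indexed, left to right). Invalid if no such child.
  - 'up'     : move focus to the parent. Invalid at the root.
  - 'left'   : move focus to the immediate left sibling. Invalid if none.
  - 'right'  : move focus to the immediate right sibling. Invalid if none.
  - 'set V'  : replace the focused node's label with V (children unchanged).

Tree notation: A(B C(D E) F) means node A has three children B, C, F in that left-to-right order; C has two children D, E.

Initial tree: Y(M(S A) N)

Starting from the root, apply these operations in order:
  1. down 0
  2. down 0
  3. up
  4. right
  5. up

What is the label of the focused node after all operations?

Step 1 (down 0): focus=M path=0 depth=1 children=['S', 'A'] left=[] right=['N'] parent=Y
Step 2 (down 0): focus=S path=0/0 depth=2 children=[] left=[] right=['A'] parent=M
Step 3 (up): focus=M path=0 depth=1 children=['S', 'A'] left=[] right=['N'] parent=Y
Step 4 (right): focus=N path=1 depth=1 children=[] left=['M'] right=[] parent=Y
Step 5 (up): focus=Y path=root depth=0 children=['M', 'N'] (at root)

Answer: Y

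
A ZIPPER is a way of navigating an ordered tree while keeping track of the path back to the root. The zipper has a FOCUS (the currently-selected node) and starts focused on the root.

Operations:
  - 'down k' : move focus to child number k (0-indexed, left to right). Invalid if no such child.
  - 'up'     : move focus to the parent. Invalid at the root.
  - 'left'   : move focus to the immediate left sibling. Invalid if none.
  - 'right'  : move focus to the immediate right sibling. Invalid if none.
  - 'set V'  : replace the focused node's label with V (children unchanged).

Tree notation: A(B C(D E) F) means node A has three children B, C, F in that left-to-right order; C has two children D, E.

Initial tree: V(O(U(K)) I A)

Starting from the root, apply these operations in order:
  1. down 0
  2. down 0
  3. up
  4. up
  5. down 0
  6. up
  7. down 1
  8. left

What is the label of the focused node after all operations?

Step 1 (down 0): focus=O path=0 depth=1 children=['U'] left=[] right=['I', 'A'] parent=V
Step 2 (down 0): focus=U path=0/0 depth=2 children=['K'] left=[] right=[] parent=O
Step 3 (up): focus=O path=0 depth=1 children=['U'] left=[] right=['I', 'A'] parent=V
Step 4 (up): focus=V path=root depth=0 children=['O', 'I', 'A'] (at root)
Step 5 (down 0): focus=O path=0 depth=1 children=['U'] left=[] right=['I', 'A'] parent=V
Step 6 (up): focus=V path=root depth=0 children=['O', 'I', 'A'] (at root)
Step 7 (down 1): focus=I path=1 depth=1 children=[] left=['O'] right=['A'] parent=V
Step 8 (left): focus=O path=0 depth=1 children=['U'] left=[] right=['I', 'A'] parent=V

Answer: O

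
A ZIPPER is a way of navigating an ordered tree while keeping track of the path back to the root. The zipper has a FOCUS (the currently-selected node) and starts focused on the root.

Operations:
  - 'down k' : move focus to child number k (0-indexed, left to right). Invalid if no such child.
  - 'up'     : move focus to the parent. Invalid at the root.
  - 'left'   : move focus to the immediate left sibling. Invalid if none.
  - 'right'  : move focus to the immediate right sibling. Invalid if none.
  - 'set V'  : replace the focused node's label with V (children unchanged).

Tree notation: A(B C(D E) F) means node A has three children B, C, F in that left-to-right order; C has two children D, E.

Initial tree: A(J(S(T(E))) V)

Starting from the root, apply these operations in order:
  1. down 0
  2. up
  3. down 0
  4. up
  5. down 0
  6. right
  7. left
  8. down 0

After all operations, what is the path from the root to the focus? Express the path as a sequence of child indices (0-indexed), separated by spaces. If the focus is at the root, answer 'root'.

Step 1 (down 0): focus=J path=0 depth=1 children=['S'] left=[] right=['V'] parent=A
Step 2 (up): focus=A path=root depth=0 children=['J', 'V'] (at root)
Step 3 (down 0): focus=J path=0 depth=1 children=['S'] left=[] right=['V'] parent=A
Step 4 (up): focus=A path=root depth=0 children=['J', 'V'] (at root)
Step 5 (down 0): focus=J path=0 depth=1 children=['S'] left=[] right=['V'] parent=A
Step 6 (right): focus=V path=1 depth=1 children=[] left=['J'] right=[] parent=A
Step 7 (left): focus=J path=0 depth=1 children=['S'] left=[] right=['V'] parent=A
Step 8 (down 0): focus=S path=0/0 depth=2 children=['T'] left=[] right=[] parent=J

Answer: 0 0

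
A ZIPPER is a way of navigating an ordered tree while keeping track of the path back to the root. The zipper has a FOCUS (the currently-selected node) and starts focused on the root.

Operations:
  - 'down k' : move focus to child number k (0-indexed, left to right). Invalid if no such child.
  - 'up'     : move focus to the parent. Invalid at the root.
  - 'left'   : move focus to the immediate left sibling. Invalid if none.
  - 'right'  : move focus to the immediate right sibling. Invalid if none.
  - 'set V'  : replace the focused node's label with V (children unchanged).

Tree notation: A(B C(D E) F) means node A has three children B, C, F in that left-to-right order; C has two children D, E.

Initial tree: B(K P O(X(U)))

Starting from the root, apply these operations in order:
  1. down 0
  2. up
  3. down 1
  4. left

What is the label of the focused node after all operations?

Answer: K

Derivation:
Step 1 (down 0): focus=K path=0 depth=1 children=[] left=[] right=['P', 'O'] parent=B
Step 2 (up): focus=B path=root depth=0 children=['K', 'P', 'O'] (at root)
Step 3 (down 1): focus=P path=1 depth=1 children=[] left=['K'] right=['O'] parent=B
Step 4 (left): focus=K path=0 depth=1 children=[] left=[] right=['P', 'O'] parent=B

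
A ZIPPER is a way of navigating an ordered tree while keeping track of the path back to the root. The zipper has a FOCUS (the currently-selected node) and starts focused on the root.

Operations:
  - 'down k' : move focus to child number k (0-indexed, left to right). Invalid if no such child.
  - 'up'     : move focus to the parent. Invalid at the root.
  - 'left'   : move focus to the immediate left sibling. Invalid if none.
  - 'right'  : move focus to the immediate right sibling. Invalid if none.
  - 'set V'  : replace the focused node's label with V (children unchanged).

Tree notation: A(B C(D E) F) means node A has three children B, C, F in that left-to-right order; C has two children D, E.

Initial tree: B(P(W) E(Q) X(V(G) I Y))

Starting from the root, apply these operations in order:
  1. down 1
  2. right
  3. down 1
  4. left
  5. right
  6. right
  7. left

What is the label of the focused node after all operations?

Step 1 (down 1): focus=E path=1 depth=1 children=['Q'] left=['P'] right=['X'] parent=B
Step 2 (right): focus=X path=2 depth=1 children=['V', 'I', 'Y'] left=['P', 'E'] right=[] parent=B
Step 3 (down 1): focus=I path=2/1 depth=2 children=[] left=['V'] right=['Y'] parent=X
Step 4 (left): focus=V path=2/0 depth=2 children=['G'] left=[] right=['I', 'Y'] parent=X
Step 5 (right): focus=I path=2/1 depth=2 children=[] left=['V'] right=['Y'] parent=X
Step 6 (right): focus=Y path=2/2 depth=2 children=[] left=['V', 'I'] right=[] parent=X
Step 7 (left): focus=I path=2/1 depth=2 children=[] left=['V'] right=['Y'] parent=X

Answer: I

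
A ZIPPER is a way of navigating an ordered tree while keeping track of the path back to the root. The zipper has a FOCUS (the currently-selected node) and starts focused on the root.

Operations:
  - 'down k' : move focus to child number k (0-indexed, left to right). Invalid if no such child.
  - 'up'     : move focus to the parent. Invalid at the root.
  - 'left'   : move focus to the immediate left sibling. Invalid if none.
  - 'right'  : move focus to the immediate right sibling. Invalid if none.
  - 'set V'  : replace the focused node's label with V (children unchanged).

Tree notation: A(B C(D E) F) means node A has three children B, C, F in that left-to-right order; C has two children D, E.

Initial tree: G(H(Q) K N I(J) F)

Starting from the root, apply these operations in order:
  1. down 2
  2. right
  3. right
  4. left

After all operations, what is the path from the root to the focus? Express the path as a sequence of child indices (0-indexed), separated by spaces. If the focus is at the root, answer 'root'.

Step 1 (down 2): focus=N path=2 depth=1 children=[] left=['H', 'K'] right=['I', 'F'] parent=G
Step 2 (right): focus=I path=3 depth=1 children=['J'] left=['H', 'K', 'N'] right=['F'] parent=G
Step 3 (right): focus=F path=4 depth=1 children=[] left=['H', 'K', 'N', 'I'] right=[] parent=G
Step 4 (left): focus=I path=3 depth=1 children=['J'] left=['H', 'K', 'N'] right=['F'] parent=G

Answer: 3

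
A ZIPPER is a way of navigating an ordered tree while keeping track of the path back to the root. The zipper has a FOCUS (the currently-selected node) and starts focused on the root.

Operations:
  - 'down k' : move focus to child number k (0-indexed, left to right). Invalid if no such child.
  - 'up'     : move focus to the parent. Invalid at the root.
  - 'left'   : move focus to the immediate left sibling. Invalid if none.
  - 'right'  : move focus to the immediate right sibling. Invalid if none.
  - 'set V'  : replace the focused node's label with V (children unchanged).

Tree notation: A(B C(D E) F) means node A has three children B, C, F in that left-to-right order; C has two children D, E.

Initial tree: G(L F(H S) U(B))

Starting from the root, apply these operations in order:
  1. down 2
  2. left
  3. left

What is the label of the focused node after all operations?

Answer: L

Derivation:
Step 1 (down 2): focus=U path=2 depth=1 children=['B'] left=['L', 'F'] right=[] parent=G
Step 2 (left): focus=F path=1 depth=1 children=['H', 'S'] left=['L'] right=['U'] parent=G
Step 3 (left): focus=L path=0 depth=1 children=[] left=[] right=['F', 'U'] parent=G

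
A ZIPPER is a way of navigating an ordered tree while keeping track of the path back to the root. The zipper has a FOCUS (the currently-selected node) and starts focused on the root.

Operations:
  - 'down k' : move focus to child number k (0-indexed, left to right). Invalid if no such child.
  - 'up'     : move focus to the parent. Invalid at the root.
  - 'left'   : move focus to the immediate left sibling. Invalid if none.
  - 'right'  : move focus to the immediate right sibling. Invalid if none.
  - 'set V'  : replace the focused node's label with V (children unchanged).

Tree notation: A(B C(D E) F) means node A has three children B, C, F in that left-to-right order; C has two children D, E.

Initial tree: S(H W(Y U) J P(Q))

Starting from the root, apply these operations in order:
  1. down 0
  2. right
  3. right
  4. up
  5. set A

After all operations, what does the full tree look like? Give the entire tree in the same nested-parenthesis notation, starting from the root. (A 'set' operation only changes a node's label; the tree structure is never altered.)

Answer: A(H W(Y U) J P(Q))

Derivation:
Step 1 (down 0): focus=H path=0 depth=1 children=[] left=[] right=['W', 'J', 'P'] parent=S
Step 2 (right): focus=W path=1 depth=1 children=['Y', 'U'] left=['H'] right=['J', 'P'] parent=S
Step 3 (right): focus=J path=2 depth=1 children=[] left=['H', 'W'] right=['P'] parent=S
Step 4 (up): focus=S path=root depth=0 children=['H', 'W', 'J', 'P'] (at root)
Step 5 (set A): focus=A path=root depth=0 children=['H', 'W', 'J', 'P'] (at root)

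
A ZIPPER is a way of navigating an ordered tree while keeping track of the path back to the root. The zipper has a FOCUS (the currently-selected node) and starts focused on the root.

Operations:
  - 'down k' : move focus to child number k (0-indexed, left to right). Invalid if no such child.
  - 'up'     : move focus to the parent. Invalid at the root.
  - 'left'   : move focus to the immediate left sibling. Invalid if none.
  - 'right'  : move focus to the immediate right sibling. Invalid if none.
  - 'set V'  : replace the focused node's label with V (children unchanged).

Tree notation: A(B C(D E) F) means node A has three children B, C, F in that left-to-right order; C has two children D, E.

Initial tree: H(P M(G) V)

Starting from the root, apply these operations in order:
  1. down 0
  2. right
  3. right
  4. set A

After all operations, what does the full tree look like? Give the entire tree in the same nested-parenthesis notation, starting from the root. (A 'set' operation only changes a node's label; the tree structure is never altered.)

Answer: H(P M(G) A)

Derivation:
Step 1 (down 0): focus=P path=0 depth=1 children=[] left=[] right=['M', 'V'] parent=H
Step 2 (right): focus=M path=1 depth=1 children=['G'] left=['P'] right=['V'] parent=H
Step 3 (right): focus=V path=2 depth=1 children=[] left=['P', 'M'] right=[] parent=H
Step 4 (set A): focus=A path=2 depth=1 children=[] left=['P', 'M'] right=[] parent=H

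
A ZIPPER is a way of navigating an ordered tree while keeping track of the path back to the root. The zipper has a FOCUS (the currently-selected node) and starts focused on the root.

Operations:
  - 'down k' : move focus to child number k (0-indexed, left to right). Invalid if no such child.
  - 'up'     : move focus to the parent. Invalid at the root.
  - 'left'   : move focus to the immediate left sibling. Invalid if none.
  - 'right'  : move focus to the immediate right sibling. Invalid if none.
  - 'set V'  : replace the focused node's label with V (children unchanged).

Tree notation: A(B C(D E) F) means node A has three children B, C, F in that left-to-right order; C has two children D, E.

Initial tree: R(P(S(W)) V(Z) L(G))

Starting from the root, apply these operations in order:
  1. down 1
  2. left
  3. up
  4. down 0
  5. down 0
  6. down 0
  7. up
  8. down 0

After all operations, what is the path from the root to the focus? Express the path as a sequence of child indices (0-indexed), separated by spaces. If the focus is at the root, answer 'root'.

Answer: 0 0 0

Derivation:
Step 1 (down 1): focus=V path=1 depth=1 children=['Z'] left=['P'] right=['L'] parent=R
Step 2 (left): focus=P path=0 depth=1 children=['S'] left=[] right=['V', 'L'] parent=R
Step 3 (up): focus=R path=root depth=0 children=['P', 'V', 'L'] (at root)
Step 4 (down 0): focus=P path=0 depth=1 children=['S'] left=[] right=['V', 'L'] parent=R
Step 5 (down 0): focus=S path=0/0 depth=2 children=['W'] left=[] right=[] parent=P
Step 6 (down 0): focus=W path=0/0/0 depth=3 children=[] left=[] right=[] parent=S
Step 7 (up): focus=S path=0/0 depth=2 children=['W'] left=[] right=[] parent=P
Step 8 (down 0): focus=W path=0/0/0 depth=3 children=[] left=[] right=[] parent=S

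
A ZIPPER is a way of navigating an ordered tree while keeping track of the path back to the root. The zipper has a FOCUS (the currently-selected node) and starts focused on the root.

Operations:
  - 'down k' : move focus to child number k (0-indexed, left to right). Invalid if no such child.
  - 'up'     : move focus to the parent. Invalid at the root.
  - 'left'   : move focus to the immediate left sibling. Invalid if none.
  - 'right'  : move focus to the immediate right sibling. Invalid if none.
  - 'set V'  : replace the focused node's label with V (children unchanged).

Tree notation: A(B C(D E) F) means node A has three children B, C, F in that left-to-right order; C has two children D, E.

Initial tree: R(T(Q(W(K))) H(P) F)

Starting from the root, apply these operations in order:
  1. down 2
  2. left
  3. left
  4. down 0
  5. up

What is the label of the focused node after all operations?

Answer: T

Derivation:
Step 1 (down 2): focus=F path=2 depth=1 children=[] left=['T', 'H'] right=[] parent=R
Step 2 (left): focus=H path=1 depth=1 children=['P'] left=['T'] right=['F'] parent=R
Step 3 (left): focus=T path=0 depth=1 children=['Q'] left=[] right=['H', 'F'] parent=R
Step 4 (down 0): focus=Q path=0/0 depth=2 children=['W'] left=[] right=[] parent=T
Step 5 (up): focus=T path=0 depth=1 children=['Q'] left=[] right=['H', 'F'] parent=R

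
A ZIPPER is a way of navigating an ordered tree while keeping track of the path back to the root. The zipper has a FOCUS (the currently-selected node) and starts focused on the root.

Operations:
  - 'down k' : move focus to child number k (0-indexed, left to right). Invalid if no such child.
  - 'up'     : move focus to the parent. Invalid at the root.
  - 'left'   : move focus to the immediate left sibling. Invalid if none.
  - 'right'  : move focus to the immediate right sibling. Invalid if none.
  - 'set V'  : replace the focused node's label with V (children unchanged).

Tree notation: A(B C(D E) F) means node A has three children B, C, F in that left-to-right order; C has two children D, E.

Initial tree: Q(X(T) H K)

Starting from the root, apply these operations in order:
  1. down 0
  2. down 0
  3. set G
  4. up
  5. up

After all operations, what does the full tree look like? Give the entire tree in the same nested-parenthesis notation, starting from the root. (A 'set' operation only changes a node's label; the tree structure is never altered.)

Step 1 (down 0): focus=X path=0 depth=1 children=['T'] left=[] right=['H', 'K'] parent=Q
Step 2 (down 0): focus=T path=0/0 depth=2 children=[] left=[] right=[] parent=X
Step 3 (set G): focus=G path=0/0 depth=2 children=[] left=[] right=[] parent=X
Step 4 (up): focus=X path=0 depth=1 children=['G'] left=[] right=['H', 'K'] parent=Q
Step 5 (up): focus=Q path=root depth=0 children=['X', 'H', 'K'] (at root)

Answer: Q(X(G) H K)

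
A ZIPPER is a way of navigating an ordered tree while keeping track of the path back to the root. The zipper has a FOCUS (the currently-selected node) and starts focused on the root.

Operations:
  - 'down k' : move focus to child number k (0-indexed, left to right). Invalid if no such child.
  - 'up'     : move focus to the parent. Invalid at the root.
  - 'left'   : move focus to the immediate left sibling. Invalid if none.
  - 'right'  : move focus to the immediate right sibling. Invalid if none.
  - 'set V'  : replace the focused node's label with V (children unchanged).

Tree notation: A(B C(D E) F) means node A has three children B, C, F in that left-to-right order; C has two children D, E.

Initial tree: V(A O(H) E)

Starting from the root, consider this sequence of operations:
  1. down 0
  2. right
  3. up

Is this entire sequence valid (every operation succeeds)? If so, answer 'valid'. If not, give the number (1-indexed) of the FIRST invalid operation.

Step 1 (down 0): focus=A path=0 depth=1 children=[] left=[] right=['O', 'E'] parent=V
Step 2 (right): focus=O path=1 depth=1 children=['H'] left=['A'] right=['E'] parent=V
Step 3 (up): focus=V path=root depth=0 children=['A', 'O', 'E'] (at root)

Answer: valid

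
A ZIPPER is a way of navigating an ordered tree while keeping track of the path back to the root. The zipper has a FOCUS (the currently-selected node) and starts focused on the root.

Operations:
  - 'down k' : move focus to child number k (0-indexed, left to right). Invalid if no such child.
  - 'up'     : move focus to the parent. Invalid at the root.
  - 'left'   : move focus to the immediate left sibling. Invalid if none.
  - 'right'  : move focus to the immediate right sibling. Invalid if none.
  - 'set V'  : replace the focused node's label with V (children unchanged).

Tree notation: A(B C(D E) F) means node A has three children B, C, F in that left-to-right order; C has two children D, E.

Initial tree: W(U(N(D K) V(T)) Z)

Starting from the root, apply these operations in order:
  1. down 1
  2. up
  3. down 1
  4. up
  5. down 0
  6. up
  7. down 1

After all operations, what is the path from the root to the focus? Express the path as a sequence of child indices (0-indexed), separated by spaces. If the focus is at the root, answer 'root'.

Step 1 (down 1): focus=Z path=1 depth=1 children=[] left=['U'] right=[] parent=W
Step 2 (up): focus=W path=root depth=0 children=['U', 'Z'] (at root)
Step 3 (down 1): focus=Z path=1 depth=1 children=[] left=['U'] right=[] parent=W
Step 4 (up): focus=W path=root depth=0 children=['U', 'Z'] (at root)
Step 5 (down 0): focus=U path=0 depth=1 children=['N', 'V'] left=[] right=['Z'] parent=W
Step 6 (up): focus=W path=root depth=0 children=['U', 'Z'] (at root)
Step 7 (down 1): focus=Z path=1 depth=1 children=[] left=['U'] right=[] parent=W

Answer: 1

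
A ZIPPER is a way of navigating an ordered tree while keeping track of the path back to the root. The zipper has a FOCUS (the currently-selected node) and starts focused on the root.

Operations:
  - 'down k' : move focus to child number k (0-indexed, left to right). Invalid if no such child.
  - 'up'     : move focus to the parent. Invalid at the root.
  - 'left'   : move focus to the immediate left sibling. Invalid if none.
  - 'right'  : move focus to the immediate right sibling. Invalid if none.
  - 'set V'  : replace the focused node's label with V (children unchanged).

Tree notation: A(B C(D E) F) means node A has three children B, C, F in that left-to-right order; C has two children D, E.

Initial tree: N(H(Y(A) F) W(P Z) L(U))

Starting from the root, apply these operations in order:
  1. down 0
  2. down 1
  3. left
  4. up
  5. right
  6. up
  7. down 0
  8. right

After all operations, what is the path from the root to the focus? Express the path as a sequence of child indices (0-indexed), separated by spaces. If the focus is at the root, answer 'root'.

Answer: 1

Derivation:
Step 1 (down 0): focus=H path=0 depth=1 children=['Y', 'F'] left=[] right=['W', 'L'] parent=N
Step 2 (down 1): focus=F path=0/1 depth=2 children=[] left=['Y'] right=[] parent=H
Step 3 (left): focus=Y path=0/0 depth=2 children=['A'] left=[] right=['F'] parent=H
Step 4 (up): focus=H path=0 depth=1 children=['Y', 'F'] left=[] right=['W', 'L'] parent=N
Step 5 (right): focus=W path=1 depth=1 children=['P', 'Z'] left=['H'] right=['L'] parent=N
Step 6 (up): focus=N path=root depth=0 children=['H', 'W', 'L'] (at root)
Step 7 (down 0): focus=H path=0 depth=1 children=['Y', 'F'] left=[] right=['W', 'L'] parent=N
Step 8 (right): focus=W path=1 depth=1 children=['P', 'Z'] left=['H'] right=['L'] parent=N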